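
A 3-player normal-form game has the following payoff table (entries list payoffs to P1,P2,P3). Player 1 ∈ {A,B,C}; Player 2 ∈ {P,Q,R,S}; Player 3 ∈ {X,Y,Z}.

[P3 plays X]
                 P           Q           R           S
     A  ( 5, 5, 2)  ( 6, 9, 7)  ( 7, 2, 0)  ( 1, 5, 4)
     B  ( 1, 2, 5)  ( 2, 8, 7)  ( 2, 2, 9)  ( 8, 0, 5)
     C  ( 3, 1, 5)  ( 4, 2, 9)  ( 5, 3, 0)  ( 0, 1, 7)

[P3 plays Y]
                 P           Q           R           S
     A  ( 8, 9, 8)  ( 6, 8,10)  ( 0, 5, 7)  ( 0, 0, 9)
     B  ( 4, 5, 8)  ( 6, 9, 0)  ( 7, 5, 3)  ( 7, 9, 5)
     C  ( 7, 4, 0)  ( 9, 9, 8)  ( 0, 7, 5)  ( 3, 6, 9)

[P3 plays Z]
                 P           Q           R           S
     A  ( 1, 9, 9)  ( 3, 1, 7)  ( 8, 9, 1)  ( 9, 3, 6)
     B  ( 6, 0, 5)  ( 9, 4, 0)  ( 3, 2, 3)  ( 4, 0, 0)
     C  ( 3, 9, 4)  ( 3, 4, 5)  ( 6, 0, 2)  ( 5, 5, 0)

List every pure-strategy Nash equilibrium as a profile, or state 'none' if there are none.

PSNE = {(B,S,Y)}

(A,P,X): not NE [P2→Q gives 9>5; P3→Z gives 9>2]
(A,P,Y): not NE [P3→Z gives 9>8]
(A,P,Z): not NE [P1→B gives 6>1]
(A,Q,X): not NE [P3→Y gives 10>7]
(A,Q,Y): not NE [P1→C gives 9>6; P2→P gives 9>8]
(A,Q,Z): not NE [P1→B gives 9>3; P2→R gives 9>1; P3→Y gives 10>7]
(A,R,X): not NE [P2→Q gives 9>2; P3→Y gives 7>0]
(A,R,Y): not NE [P1→B gives 7>0; P2→P gives 9>5]
(A,R,Z): not NE [P3→Y gives 7>1]
(A,S,X): not NE [P1→B gives 8>1; P2→Q gives 9>5; P3→Y gives 9>4]
(A,S,Y): not NE [P1→B gives 7>0; P2→P gives 9>0]
(A,S,Z): not NE [P2→R gives 9>3; P3→Y gives 9>6]
(B,P,X): not NE [P1→A gives 5>1; P2→Q gives 8>2; P3→Y gives 8>5]
(B,P,Y): not NE [P1→A gives 8>4; P2→S gives 9>5]
(B,P,Z): not NE [P2→Q gives 4>0; P3→Y gives 8>5]
(B,Q,X): not NE [P1→A gives 6>2]
(B,Q,Y): not NE [P1→C gives 9>6; P3→X gives 7>0]
(B,Q,Z): not NE [P3→X gives 7>0]
(B,R,X): not NE [P1→A gives 7>2; P2→Q gives 8>2]
(B,R,Y): not NE [P2→S gives 9>5; P3→X gives 9>3]
(B,R,Z): not NE [P1→A gives 8>3; P2→Q gives 4>2; P3→X gives 9>3]
(B,S,X): not NE [P2→Q gives 8>0]
(B,S,Y): NE
(B,S,Z): not NE [P1→A gives 9>4; P2→Q gives 4>0; P3→Y gives 5>0]
(C,P,X): not NE [P1→A gives 5>3; P2→R gives 3>1]
(C,P,Y): not NE [P1→A gives 8>7; P2→Q gives 9>4; P3→X gives 5>0]
(C,P,Z): not NE [P1→B gives 6>3; P3→X gives 5>4]
(C,Q,X): not NE [P1→A gives 6>4; P2→R gives 3>2]
(C,Q,Y): not NE [P3→X gives 9>8]
(C,Q,Z): not NE [P1→B gives 9>3; P2→P gives 9>4; P3→X gives 9>5]
(C,R,X): not NE [P1→A gives 7>5; P3→Y gives 5>0]
(C,R,Y): not NE [P1→B gives 7>0; P2→Q gives 9>7]
(C,R,Z): not NE [P1→A gives 8>6; P2→P gives 9>0; P3→Y gives 5>2]
(C,S,X): not NE [P1→B gives 8>0; P2→R gives 3>1; P3→Y gives 9>7]
(C,S,Y): not NE [P1→B gives 7>3; P2→Q gives 9>6]
(C,S,Z): not NE [P1→A gives 9>5; P2→P gives 9>5; P3→Y gives 9>0]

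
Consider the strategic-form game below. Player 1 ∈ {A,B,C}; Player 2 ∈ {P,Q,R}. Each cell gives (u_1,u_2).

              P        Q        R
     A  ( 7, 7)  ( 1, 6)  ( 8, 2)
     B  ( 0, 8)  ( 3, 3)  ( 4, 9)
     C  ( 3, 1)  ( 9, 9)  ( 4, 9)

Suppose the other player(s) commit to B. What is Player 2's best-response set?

u_2(P vs B) = 8
u_2(Q vs B) = 3
u_2(R vs B) = 9
max payoff 9 at {R}

P2 best: {R}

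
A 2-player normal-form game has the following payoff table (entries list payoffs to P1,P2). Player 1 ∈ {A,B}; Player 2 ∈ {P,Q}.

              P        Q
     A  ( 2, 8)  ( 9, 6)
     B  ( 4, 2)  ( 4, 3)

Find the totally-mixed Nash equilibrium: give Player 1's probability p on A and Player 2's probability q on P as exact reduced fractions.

P1 mixes 1/3 on A; P2 mixes 5/7 on P

P1 indiff ⇒ q·2+(1-q)·9 = q·4+(1-q)·4 ⇒ q(-2) = (1-q)(-5) ⇒ q = 5/7
P2 indiff ⇒ p·8+(1-p)·2 = p·6+(1-p)·3 ⇒ p(2) = (1-p)(1) ⇒ p = 1/3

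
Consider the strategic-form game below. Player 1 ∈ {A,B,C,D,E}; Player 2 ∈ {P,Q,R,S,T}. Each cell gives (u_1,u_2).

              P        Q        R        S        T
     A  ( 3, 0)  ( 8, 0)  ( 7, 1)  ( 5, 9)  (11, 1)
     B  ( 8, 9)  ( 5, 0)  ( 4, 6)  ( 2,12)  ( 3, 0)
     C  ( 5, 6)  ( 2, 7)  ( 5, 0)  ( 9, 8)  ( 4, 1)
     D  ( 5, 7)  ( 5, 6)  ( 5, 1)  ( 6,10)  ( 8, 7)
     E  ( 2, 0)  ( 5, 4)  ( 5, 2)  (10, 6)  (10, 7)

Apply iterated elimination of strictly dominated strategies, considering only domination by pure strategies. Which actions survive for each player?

P2 drop P (S beats it: A:9>0 B:12>9 C:8>6 D:10>7 E:6>0)
P1 drop B (A beats it: Q:8>5 R:7>4 S:5>2 T:11>3)
P2 drop Q (S beats it: A:9>0 C:8>7 D:10>6 E:6>4)
P2 drop R (S beats it: A:9>1 C:8>0 D:10>1 E:6>2)
P1 drop C (E beats it: S:10>9 T:10>4)
P1 drop D (E beats it: S:10>6 T:10>8)
P1→{A,E} P2→{S,T}

Survivors P1:{A,E} P2:{S,T}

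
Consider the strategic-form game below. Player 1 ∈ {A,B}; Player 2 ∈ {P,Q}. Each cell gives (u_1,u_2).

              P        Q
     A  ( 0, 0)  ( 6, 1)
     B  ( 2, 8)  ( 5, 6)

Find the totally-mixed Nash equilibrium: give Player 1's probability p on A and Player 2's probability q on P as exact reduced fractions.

P1 indiff ⇒ q·0+(1-q)·6 = q·2+(1-q)·5 ⇒ q(-2) = (1-q)(-1) ⇒ q = 1/3
P2 indiff ⇒ p·0+(1-p)·8 = p·1+(1-p)·6 ⇒ p(-1) = (1-p)(-2) ⇒ p = 2/3

p=2/3, q=1/3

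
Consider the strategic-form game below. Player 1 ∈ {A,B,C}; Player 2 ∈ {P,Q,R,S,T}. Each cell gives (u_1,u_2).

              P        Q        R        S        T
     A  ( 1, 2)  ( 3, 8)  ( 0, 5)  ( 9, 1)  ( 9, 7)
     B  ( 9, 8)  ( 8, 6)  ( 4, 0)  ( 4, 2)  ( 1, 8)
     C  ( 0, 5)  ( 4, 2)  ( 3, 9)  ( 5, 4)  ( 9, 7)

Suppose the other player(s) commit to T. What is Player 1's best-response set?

u_1(A vs T) = 9
u_1(B vs T) = 1
u_1(C vs T) = 9
max payoff 9 at {A,C}

P1 best: {A,C}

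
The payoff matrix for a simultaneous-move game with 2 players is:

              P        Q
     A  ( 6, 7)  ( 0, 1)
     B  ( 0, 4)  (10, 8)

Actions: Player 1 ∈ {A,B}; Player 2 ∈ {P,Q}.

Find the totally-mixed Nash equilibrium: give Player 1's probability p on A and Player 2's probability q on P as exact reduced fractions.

p=2/5, q=5/8

P1 indiff ⇒ q·6+(1-q)·0 = q·0+(1-q)·10 ⇒ q(6) = (1-q)(10) ⇒ q = 5/8
P2 indiff ⇒ p·7+(1-p)·4 = p·1+(1-p)·8 ⇒ p(6) = (1-p)(4) ⇒ p = 2/5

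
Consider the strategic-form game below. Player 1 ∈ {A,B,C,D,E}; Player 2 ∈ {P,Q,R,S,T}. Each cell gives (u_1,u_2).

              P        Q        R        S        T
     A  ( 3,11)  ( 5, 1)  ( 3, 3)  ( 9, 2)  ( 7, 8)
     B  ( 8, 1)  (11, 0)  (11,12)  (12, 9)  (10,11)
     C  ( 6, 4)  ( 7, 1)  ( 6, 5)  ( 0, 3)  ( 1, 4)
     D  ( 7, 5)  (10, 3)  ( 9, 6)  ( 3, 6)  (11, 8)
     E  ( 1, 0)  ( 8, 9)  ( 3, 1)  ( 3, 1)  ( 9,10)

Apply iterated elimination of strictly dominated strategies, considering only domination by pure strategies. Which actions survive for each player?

Remaining: P1:{B,D} P2:{R,T}

P1 drop A (B beats it: P:8>3 Q:11>5 R:11>3 S:12>9 T:10>7)
P1 drop C (B beats it: P:8>6 Q:11>7 R:11>6 S:12>0 T:10>1)
P1 drop E (B beats it: P:8>1 Q:11>8 R:11>3 S:12>3 T:10>9)
P2 drop P (R beats it: B:12>1 D:6>5)
P2 drop Q (R beats it: B:12>0 D:6>3)
P2 drop S (T beats it: B:11>9 D:8>6)
P1→{B,D} P2→{R,T}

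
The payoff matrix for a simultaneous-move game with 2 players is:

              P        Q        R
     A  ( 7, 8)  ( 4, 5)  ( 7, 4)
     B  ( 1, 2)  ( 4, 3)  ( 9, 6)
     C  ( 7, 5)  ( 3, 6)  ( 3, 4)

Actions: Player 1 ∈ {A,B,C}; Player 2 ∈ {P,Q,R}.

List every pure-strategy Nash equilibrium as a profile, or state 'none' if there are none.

(A,P): NE
(A,Q): not NE [P2→P gives 8>5]
(A,R): not NE [P1→B gives 9>7; P2→P gives 8>4]
(B,P): not NE [P1→C gives 7>1; P2→R gives 6>2]
(B,Q): not NE [P2→R gives 6>3]
(B,R): NE
(C,P): not NE [P2→Q gives 6>5]
(C,Q): not NE [P1→B gives 4>3]
(C,R): not NE [P1→B gives 9>3; P2→Q gives 6>4]

Nash profiles: (A,P), (B,R)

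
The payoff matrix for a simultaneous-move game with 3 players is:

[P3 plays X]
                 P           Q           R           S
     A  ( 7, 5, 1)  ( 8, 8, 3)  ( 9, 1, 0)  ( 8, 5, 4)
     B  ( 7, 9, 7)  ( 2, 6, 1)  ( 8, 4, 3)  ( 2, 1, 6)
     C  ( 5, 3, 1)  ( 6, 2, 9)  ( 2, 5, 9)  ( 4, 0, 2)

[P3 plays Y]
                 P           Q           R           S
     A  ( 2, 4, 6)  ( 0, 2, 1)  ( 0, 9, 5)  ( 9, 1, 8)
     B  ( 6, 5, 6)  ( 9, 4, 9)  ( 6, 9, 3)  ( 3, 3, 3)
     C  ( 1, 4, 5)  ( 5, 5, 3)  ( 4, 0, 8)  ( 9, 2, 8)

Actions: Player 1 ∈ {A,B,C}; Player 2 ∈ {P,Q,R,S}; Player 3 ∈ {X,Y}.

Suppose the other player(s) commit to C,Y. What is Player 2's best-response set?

u_2(P vs C,Y) = 4
u_2(Q vs C,Y) = 5
u_2(R vs C,Y) = 0
u_2(S vs C,Y) = 2
max payoff 5 at {Q}

P2 best: {Q}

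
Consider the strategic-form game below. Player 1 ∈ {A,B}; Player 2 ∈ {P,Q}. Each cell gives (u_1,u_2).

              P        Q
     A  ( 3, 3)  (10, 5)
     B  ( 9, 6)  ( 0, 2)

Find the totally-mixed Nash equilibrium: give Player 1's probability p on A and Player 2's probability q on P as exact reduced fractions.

P1 indiff ⇒ q·3+(1-q)·10 = q·9+(1-q)·0 ⇒ q(-6) = (1-q)(-10) ⇒ q = 5/8
P2 indiff ⇒ p·3+(1-p)·6 = p·5+(1-p)·2 ⇒ p(-2) = (1-p)(-4) ⇒ p = 2/3

P1 mixes 2/3 on A; P2 mixes 5/8 on P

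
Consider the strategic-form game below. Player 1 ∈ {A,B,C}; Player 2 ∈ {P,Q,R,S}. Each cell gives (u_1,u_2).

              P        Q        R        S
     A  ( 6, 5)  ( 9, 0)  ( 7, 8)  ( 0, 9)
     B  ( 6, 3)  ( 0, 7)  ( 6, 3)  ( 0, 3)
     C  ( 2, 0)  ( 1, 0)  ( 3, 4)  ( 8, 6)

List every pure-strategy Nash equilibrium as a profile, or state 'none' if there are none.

PSNE = {(C,S)}

(A,P): not NE [P2→S gives 9>5]
(A,Q): not NE [P2→S gives 9>0]
(A,R): not NE [P2→S gives 9>8]
(A,S): not NE [P1→C gives 8>0]
(B,P): not NE [P2→Q gives 7>3]
(B,Q): not NE [P1→A gives 9>0]
(B,R): not NE [P1→A gives 7>6; P2→Q gives 7>3]
(B,S): not NE [P1→C gives 8>0; P2→Q gives 7>3]
(C,P): not NE [P1→B gives 6>2; P2→S gives 6>0]
(C,Q): not NE [P1→A gives 9>1; P2→S gives 6>0]
(C,R): not NE [P1→A gives 7>3; P2→S gives 6>4]
(C,S): NE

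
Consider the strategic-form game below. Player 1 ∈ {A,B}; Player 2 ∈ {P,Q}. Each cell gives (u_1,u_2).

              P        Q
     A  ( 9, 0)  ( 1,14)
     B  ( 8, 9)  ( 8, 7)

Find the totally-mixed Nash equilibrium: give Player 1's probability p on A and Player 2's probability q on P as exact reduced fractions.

P1 indiff ⇒ q·9+(1-q)·1 = q·8+(1-q)·8 ⇒ q(1) = (1-q)(7) ⇒ q = 7/8
P2 indiff ⇒ p·0+(1-p)·9 = p·14+(1-p)·7 ⇒ p(-14) = (1-p)(-2) ⇒ p = 1/8

P1 mixes 1/8 on A; P2 mixes 7/8 on P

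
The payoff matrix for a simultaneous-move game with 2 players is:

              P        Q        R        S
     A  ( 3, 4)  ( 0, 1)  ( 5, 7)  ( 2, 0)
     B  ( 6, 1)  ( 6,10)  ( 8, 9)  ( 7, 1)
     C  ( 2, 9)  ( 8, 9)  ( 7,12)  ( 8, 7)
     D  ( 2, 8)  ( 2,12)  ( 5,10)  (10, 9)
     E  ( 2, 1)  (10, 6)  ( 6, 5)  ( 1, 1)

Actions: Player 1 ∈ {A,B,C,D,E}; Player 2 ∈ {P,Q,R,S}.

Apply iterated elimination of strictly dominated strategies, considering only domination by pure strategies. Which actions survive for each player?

Survivors P1:{B,C,E} P2:{Q,R}

P1 drop A (B beats it: P:6>3 Q:6>0 R:8>5 S:7>2)
P2 drop P (R beats it: B:9>1 C:12>9 D:10>8 E:5>1)
P2 drop S (Q beats it: B:10>1 C:9>7 D:12>9 E:6>1)
P1 drop D (B beats it: Q:6>2 R:8>5)
P1→{B,C,E} P2→{Q,R}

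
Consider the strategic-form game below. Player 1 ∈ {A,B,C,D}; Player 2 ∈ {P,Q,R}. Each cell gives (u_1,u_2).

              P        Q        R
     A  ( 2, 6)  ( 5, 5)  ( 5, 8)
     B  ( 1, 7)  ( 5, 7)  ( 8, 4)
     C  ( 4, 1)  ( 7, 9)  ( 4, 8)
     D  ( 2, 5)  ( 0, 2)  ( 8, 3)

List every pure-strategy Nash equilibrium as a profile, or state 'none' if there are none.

(A,P): not NE [P1→C gives 4>2; P2→R gives 8>6]
(A,Q): not NE [P1→C gives 7>5; P2→R gives 8>5]
(A,R): not NE [P1→D gives 8>5]
(B,P): not NE [P1→C gives 4>1]
(B,Q): not NE [P1→C gives 7>5]
(B,R): not NE [P2→Q gives 7>4]
(C,P): not NE [P2→Q gives 9>1]
(C,Q): NE
(C,R): not NE [P1→D gives 8>4; P2→Q gives 9>8]
(D,P): not NE [P1→C gives 4>2]
(D,Q): not NE [P1→C gives 7>0; P2→P gives 5>2]
(D,R): not NE [P2→P gives 5>3]

NE set: (C,Q)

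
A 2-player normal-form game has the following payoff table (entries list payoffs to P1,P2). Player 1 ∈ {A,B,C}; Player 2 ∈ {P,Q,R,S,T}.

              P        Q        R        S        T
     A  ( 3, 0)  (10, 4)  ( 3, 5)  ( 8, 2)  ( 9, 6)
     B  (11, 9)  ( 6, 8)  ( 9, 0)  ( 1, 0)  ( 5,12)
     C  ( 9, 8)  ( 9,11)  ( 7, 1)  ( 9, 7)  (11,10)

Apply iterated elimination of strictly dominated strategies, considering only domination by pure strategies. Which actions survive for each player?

P2 drop P (T beats it: A:6>0 B:12>9 C:10>8)
P2 drop R (T beats it: A:6>5 B:12>0 C:10>1)
P1 drop B (A beats it: Q:10>6 S:8>1 T:9>5)
P2 drop S (Q beats it: A:4>2 C:11>7)
P1→{A,C} P2→{Q,T}

Remaining: P1:{A,C} P2:{Q,T}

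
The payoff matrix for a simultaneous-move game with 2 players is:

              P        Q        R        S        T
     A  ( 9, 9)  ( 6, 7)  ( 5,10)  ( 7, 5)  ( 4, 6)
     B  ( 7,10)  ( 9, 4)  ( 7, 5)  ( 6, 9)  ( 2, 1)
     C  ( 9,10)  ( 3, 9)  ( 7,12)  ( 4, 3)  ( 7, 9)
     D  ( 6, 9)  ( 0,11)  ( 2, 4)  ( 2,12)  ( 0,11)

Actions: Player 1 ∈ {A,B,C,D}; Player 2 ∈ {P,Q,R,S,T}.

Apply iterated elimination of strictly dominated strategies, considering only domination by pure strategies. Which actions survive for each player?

Survivors P1:{A,B,C} P2:{P,R}

P1 drop D (A beats it: P:9>6 Q:6>0 R:5>2 S:7>2 T:4>0)
P2 drop Q (P beats it: A:9>7 B:10>4 C:10>9)
P2 drop S (P beats it: A:9>5 B:10>9 C:10>3)
P2 drop T (P beats it: A:9>6 B:10>1 C:10>9)
P1→{A,B,C} P2→{P,R}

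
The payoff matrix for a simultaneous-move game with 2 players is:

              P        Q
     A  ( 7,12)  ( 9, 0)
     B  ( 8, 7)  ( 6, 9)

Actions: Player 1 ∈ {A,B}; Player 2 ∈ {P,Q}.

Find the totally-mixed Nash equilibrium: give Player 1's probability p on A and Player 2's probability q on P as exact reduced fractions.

p=1/7, q=3/4

P1 indiff ⇒ q·7+(1-q)·9 = q·8+(1-q)·6 ⇒ q(-1) = (1-q)(-3) ⇒ q = 3/4
P2 indiff ⇒ p·12+(1-p)·7 = p·0+(1-p)·9 ⇒ p(12) = (1-p)(2) ⇒ p = 1/7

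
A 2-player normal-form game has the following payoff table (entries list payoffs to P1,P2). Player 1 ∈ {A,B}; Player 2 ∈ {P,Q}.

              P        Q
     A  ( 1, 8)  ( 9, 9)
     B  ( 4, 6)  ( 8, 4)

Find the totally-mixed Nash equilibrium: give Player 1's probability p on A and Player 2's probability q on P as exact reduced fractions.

P1 indiff ⇒ q·1+(1-q)·9 = q·4+(1-q)·8 ⇒ q(-3) = (1-q)(-1) ⇒ q = 1/4
P2 indiff ⇒ p·8+(1-p)·6 = p·9+(1-p)·4 ⇒ p(-1) = (1-p)(-2) ⇒ p = 2/3

p=2/3, q=1/4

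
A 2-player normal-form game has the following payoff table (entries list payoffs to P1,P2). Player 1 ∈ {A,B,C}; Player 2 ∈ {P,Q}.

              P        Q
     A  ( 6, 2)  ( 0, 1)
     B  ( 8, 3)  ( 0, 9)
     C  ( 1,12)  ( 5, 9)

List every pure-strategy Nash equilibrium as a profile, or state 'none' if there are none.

No pure NE.

(A,P): not NE [P1→B gives 8>6]
(A,Q): not NE [P1→C gives 5>0; P2→P gives 2>1]
(B,P): not NE [P2→Q gives 9>3]
(B,Q): not NE [P1→C gives 5>0]
(C,P): not NE [P1→B gives 8>1]
(C,Q): not NE [P2→P gives 12>9]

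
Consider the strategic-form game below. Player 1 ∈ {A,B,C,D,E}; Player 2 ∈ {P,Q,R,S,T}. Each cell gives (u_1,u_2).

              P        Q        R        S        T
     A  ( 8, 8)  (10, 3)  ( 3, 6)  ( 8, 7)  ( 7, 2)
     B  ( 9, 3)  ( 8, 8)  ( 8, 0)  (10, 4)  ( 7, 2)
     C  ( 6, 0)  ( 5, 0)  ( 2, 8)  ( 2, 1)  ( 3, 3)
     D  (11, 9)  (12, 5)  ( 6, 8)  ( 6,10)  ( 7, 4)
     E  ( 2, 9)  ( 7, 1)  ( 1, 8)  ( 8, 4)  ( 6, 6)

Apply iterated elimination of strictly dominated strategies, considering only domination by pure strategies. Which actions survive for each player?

P1 drop C (A beats it: P:8>6 Q:10>5 R:3>2 S:8>2 T:7>3)
P1 drop E (B beats it: P:9>2 Q:8>7 R:8>1 S:10>8 T:7>6)
P2 drop R (P beats it: A:8>6 B:3>0 D:9>8)
P2 drop T (P beats it: A:8>2 B:3>2 D:9>4)
P1→{A,B,D} P2→{P,Q,S}

Survivors P1:{A,B,D} P2:{P,Q,S}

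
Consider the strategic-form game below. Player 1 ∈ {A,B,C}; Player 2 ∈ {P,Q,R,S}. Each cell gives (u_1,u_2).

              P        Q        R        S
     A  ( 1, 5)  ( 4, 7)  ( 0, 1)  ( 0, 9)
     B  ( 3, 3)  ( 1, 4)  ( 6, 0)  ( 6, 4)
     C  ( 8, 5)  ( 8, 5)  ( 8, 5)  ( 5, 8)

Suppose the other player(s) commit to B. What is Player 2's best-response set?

P2 best: {Q,S}

u_2(P vs B) = 3
u_2(Q vs B) = 4
u_2(R vs B) = 0
u_2(S vs B) = 4
max payoff 4 at {Q,S}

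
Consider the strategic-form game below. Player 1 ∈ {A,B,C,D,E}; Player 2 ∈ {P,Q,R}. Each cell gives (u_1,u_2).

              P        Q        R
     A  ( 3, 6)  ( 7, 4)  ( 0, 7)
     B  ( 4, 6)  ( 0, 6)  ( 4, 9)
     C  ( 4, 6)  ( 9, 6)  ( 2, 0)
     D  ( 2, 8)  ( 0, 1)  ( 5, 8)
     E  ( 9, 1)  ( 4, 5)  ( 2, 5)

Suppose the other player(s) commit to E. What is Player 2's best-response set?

u_2(P vs E) = 1
u_2(Q vs E) = 5
u_2(R vs E) = 5
max payoff 5 at {Q,R}

argmax u_2 = {Q,R}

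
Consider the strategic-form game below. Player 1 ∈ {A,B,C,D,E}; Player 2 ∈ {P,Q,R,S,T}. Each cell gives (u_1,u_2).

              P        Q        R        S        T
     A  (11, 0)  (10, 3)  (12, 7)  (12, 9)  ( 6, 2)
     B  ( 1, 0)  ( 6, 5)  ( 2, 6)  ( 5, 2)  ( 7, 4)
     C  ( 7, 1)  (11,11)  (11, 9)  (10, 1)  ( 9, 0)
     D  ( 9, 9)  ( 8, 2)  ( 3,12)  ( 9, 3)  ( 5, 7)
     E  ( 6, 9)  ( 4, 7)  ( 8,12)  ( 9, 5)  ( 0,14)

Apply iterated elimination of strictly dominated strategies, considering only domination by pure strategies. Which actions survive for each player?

IESDS → P1:{A,C} P2:{Q,R,S}

P1 drop B (C beats it: P:7>1 Q:11>6 R:11>2 S:10>5 T:9>7)
P1 drop D (A beats it: P:11>9 Q:10>8 R:12>3 S:12>9 T:6>5)
P1 drop E (A beats it: P:11>6 Q:10>4 R:12>8 S:12>9 T:6>0)
P2 drop P (Q beats it: A:3>0 C:11>1)
P2 drop T (Q beats it: A:3>2 C:11>0)
P1→{A,C} P2→{Q,R,S}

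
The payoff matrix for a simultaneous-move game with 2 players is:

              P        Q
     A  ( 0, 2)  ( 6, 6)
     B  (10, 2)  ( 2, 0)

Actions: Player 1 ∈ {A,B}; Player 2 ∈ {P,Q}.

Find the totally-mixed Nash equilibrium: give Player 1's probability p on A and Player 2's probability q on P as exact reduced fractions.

P1 indiff ⇒ q·0+(1-q)·6 = q·10+(1-q)·2 ⇒ q(-10) = (1-q)(-4) ⇒ q = 2/7
P2 indiff ⇒ p·2+(1-p)·2 = p·6+(1-p)·0 ⇒ p(-4) = (1-p)(-2) ⇒ p = 1/3

P1 mixes 1/3 on A; P2 mixes 2/7 on P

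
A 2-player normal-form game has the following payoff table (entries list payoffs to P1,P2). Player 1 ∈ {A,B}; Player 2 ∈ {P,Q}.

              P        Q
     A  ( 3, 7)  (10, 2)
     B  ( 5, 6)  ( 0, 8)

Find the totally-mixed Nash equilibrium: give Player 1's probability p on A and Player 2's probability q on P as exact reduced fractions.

P1 indiff ⇒ q·3+(1-q)·10 = q·5+(1-q)·0 ⇒ q(-2) = (1-q)(-10) ⇒ q = 5/6
P2 indiff ⇒ p·7+(1-p)·6 = p·2+(1-p)·8 ⇒ p(5) = (1-p)(2) ⇒ p = 2/7

p=2/7, q=5/6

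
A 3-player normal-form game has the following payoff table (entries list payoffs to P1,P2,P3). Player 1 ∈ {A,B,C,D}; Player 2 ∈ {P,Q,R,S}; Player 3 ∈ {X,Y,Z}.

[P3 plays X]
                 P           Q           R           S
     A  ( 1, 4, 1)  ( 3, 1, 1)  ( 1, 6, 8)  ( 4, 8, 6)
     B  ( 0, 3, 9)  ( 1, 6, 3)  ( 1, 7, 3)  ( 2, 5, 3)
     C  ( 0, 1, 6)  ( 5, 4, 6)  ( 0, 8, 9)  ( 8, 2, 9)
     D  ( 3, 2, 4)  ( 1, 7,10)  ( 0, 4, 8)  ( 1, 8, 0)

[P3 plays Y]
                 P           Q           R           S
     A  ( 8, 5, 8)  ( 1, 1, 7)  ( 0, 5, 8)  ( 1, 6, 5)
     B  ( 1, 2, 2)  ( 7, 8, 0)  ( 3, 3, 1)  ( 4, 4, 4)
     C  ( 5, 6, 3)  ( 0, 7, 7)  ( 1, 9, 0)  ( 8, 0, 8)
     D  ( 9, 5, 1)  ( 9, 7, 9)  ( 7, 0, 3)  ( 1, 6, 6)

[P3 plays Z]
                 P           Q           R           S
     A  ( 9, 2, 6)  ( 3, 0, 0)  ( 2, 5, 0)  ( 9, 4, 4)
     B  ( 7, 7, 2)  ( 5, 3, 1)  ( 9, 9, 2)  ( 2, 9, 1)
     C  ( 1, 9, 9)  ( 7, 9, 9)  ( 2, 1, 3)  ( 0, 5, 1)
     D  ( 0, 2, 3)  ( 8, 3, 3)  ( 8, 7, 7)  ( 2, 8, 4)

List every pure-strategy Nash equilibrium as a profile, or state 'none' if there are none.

NE set: (B,R,X)

(A,P,X): not NE [P1→D gives 3>1; P2→S gives 8>4; P3→Y gives 8>1]
(A,P,Y): not NE [P1→D gives 9>8; P2→S gives 6>5]
(A,P,Z): not NE [P2→R gives 5>2; P3→Y gives 8>6]
(A,Q,X): not NE [P1→C gives 5>3; P2→S gives 8>1; P3→Y gives 7>1]
(A,Q,Y): not NE [P1→D gives 9>1; P2→S gives 6>1]
(A,Q,Z): not NE [P1→D gives 8>3; P2→R gives 5>0; P3→Y gives 7>0]
(A,R,X): not NE [P2→S gives 8>6]
(A,R,Y): not NE [P1→D gives 7>0; P2→S gives 6>5]
(A,R,Z): not NE [P1→B gives 9>2; P3→Y gives 8>0]
(A,S,X): not NE [P1→C gives 8>4]
(A,S,Y): not NE [P1→C gives 8>1; P3→X gives 6>5]
(A,S,Z): not NE [P2→R gives 5>4; P3→X gives 6>4]
(B,P,X): not NE [P1→D gives 3>0; P2→R gives 7>3]
(B,P,Y): not NE [P1→D gives 9>1; P2→Q gives 8>2; P3→X gives 9>2]
(B,P,Z): not NE [P1→A gives 9>7; P2→S gives 9>7; P3→X gives 9>2]
(B,Q,X): not NE [P1→C gives 5>1; P2→R gives 7>6]
(B,Q,Y): not NE [P1→D gives 9>7; P3→X gives 3>0]
(B,Q,Z): not NE [P1→D gives 8>5; P2→S gives 9>3; P3→X gives 3>1]
(B,R,X): NE
(B,R,Y): not NE [P1→D gives 7>3; P2→Q gives 8>3; P3→X gives 3>1]
(B,R,Z): not NE [P3→X gives 3>2]
(B,S,X): not NE [P1→C gives 8>2; P2→R gives 7>5; P3→Y gives 4>3]
(B,S,Y): not NE [P1→C gives 8>4; P2→Q gives 8>4]
(B,S,Z): not NE [P1→A gives 9>2; P3→Y gives 4>1]
(C,P,X): not NE [P1→D gives 3>0; P2→R gives 8>1; P3→Z gives 9>6]
(C,P,Y): not NE [P1→D gives 9>5; P2→R gives 9>6; P3→Z gives 9>3]
(C,P,Z): not NE [P1→A gives 9>1]
(C,Q,X): not NE [P2→R gives 8>4; P3→Z gives 9>6]
(C,Q,Y): not NE [P1→D gives 9>0; P2→R gives 9>7; P3→Z gives 9>7]
(C,Q,Z): not NE [P1→D gives 8>7]
(C,R,X): not NE [P1→B gives 1>0]
(C,R,Y): not NE [P1→D gives 7>1; P3→X gives 9>0]
(C,R,Z): not NE [P1→B gives 9>2; P2→Q gives 9>1; P3→X gives 9>3]
(C,S,X): not NE [P2→R gives 8>2]
(C,S,Y): not NE [P2→R gives 9>0; P3→X gives 9>8]
(C,S,Z): not NE [P1→A gives 9>0; P2→Q gives 9>5; P3→X gives 9>1]
(D,P,X): not NE [P2→S gives 8>2]
(D,P,Y): not NE [P2→Q gives 7>5; P3→X gives 4>1]
(D,P,Z): not NE [P1→A gives 9>0; P2→S gives 8>2; P3→X gives 4>3]
(D,Q,X): not NE [P1→C gives 5>1; P2→S gives 8>7]
(D,Q,Y): not NE [P3→X gives 10>9]
(D,Q,Z): not NE [P2→S gives 8>3; P3→X gives 10>3]
(D,R,X): not NE [P1→B gives 1>0; P2→S gives 8>4]
(D,R,Y): not NE [P2→Q gives 7>0; P3→X gives 8>3]
(D,R,Z): not NE [P1→B gives 9>8; P2→S gives 8>7; P3→X gives 8>7]
(D,S,X): not NE [P1→C gives 8>1; P3→Y gives 6>0]
(D,S,Y): not NE [P1→C gives 8>1; P2→Q gives 7>6]
(D,S,Z): not NE [P1→A gives 9>2; P3→Y gives 6>4]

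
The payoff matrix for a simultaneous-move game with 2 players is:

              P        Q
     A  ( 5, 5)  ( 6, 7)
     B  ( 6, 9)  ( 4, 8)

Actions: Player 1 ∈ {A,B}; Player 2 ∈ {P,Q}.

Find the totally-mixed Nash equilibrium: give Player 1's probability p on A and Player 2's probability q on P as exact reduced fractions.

P1 indiff ⇒ q·5+(1-q)·6 = q·6+(1-q)·4 ⇒ q(-1) = (1-q)(-2) ⇒ q = 2/3
P2 indiff ⇒ p·5+(1-p)·9 = p·7+(1-p)·8 ⇒ p(-2) = (1-p)(-1) ⇒ p = 1/3

(p,q) = (1/3, 2/3)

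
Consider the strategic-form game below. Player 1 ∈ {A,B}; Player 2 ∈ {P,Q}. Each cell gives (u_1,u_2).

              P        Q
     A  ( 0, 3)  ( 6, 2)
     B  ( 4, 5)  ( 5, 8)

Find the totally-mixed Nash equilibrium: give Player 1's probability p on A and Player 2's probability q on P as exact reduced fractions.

P1 mixes 3/4 on A; P2 mixes 1/5 on P

P1 indiff ⇒ q·0+(1-q)·6 = q·4+(1-q)·5 ⇒ q(-4) = (1-q)(-1) ⇒ q = 1/5
P2 indiff ⇒ p·3+(1-p)·5 = p·2+(1-p)·8 ⇒ p(1) = (1-p)(3) ⇒ p = 3/4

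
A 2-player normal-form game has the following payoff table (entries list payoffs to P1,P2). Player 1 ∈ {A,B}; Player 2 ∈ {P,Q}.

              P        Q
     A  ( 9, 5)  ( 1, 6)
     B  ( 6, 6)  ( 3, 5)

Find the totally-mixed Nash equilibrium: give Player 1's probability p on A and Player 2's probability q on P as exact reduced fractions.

p=1/2, q=2/5

P1 indiff ⇒ q·9+(1-q)·1 = q·6+(1-q)·3 ⇒ q(3) = (1-q)(2) ⇒ q = 2/5
P2 indiff ⇒ p·5+(1-p)·6 = p·6+(1-p)·5 ⇒ p(-1) = (1-p)(-1) ⇒ p = 1/2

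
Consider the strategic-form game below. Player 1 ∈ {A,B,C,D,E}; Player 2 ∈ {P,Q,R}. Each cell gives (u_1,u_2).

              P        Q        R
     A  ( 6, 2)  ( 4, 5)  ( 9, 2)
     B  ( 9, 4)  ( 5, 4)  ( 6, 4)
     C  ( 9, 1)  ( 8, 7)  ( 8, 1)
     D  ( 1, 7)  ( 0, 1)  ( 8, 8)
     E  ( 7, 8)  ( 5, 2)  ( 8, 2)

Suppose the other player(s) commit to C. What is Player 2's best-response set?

u_2(P vs C) = 1
u_2(Q vs C) = 7
u_2(R vs C) = 1
max payoff 7 at {Q}

P2 best: {Q}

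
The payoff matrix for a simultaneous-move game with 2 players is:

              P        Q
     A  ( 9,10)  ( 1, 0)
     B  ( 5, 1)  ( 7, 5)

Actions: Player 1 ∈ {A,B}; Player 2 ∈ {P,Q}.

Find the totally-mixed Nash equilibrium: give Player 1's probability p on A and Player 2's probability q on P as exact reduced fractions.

P1 indiff ⇒ q·9+(1-q)·1 = q·5+(1-q)·7 ⇒ q(4) = (1-q)(6) ⇒ q = 3/5
P2 indiff ⇒ p·10+(1-p)·1 = p·0+(1-p)·5 ⇒ p(10) = (1-p)(4) ⇒ p = 2/7

p=2/7, q=3/5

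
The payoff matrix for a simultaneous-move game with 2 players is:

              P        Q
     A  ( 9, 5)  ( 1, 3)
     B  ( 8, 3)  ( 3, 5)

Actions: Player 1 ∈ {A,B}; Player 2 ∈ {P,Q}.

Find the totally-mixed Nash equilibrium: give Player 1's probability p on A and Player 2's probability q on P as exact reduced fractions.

p=1/2, q=2/3

P1 indiff ⇒ q·9+(1-q)·1 = q·8+(1-q)·3 ⇒ q(1) = (1-q)(2) ⇒ q = 2/3
P2 indiff ⇒ p·5+(1-p)·3 = p·3+(1-p)·5 ⇒ p(2) = (1-p)(2) ⇒ p = 1/2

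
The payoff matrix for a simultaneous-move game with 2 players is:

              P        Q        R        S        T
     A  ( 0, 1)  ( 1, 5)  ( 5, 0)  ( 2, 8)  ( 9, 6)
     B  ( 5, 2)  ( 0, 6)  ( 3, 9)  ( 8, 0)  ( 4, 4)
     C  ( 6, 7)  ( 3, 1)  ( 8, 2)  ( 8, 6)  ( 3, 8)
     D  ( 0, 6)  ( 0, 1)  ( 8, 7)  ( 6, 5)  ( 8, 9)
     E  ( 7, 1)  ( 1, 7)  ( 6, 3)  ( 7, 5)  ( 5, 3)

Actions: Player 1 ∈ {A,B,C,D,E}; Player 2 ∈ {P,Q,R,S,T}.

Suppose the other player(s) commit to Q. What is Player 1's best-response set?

u_1(A vs Q) = 1
u_1(B vs Q) = 0
u_1(C vs Q) = 3
u_1(D vs Q) = 0
u_1(E vs Q) = 1
max payoff 3 at {C}

BR_1 = {C}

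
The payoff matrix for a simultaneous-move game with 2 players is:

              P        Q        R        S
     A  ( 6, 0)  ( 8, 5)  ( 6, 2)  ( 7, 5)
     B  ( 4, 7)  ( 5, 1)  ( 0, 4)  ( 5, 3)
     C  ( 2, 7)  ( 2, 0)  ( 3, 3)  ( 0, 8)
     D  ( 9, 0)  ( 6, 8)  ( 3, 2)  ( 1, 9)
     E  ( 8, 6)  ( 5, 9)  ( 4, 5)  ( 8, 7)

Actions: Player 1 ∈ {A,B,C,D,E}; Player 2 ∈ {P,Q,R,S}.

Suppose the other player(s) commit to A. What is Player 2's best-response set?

P2 best: {Q,S}

u_2(P vs A) = 0
u_2(Q vs A) = 5
u_2(R vs A) = 2
u_2(S vs A) = 5
max payoff 5 at {Q,S}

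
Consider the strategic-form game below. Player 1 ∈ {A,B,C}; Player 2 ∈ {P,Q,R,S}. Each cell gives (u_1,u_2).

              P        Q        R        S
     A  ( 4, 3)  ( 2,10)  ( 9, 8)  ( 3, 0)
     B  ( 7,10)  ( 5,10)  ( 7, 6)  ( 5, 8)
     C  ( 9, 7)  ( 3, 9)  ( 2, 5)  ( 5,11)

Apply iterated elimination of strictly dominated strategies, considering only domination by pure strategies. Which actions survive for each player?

P2 drop R (Q beats it: A:10>8 B:10>6 C:9>5)
P1 drop A (B beats it: P:7>4 Q:5>2 S:5>3)
P1→{B,C} P2→{P,Q,S}

Survivors P1:{B,C} P2:{P,Q,S}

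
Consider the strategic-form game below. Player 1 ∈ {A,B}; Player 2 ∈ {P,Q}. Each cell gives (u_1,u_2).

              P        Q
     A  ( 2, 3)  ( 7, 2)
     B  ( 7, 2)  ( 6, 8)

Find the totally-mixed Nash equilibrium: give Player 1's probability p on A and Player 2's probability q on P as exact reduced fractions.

(p,q) = (6/7, 1/6)

P1 indiff ⇒ q·2+(1-q)·7 = q·7+(1-q)·6 ⇒ q(-5) = (1-q)(-1) ⇒ q = 1/6
P2 indiff ⇒ p·3+(1-p)·2 = p·2+(1-p)·8 ⇒ p(1) = (1-p)(6) ⇒ p = 6/7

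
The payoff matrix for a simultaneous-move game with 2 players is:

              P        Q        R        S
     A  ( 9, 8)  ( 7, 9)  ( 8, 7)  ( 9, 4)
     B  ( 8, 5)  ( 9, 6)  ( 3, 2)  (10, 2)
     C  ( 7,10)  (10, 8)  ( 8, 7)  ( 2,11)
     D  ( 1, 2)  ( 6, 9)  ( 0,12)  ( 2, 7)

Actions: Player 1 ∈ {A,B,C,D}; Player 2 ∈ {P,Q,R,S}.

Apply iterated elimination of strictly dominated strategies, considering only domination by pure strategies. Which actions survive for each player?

P1 drop D (A beats it: P:9>1 Q:7>6 R:8>0 S:9>2)
P2 drop R (P beats it: A:8>7 B:5>2 C:10>7)
P1→{A,B,C} P2→{P,Q,S}

IESDS → P1:{A,B,C} P2:{P,Q,S}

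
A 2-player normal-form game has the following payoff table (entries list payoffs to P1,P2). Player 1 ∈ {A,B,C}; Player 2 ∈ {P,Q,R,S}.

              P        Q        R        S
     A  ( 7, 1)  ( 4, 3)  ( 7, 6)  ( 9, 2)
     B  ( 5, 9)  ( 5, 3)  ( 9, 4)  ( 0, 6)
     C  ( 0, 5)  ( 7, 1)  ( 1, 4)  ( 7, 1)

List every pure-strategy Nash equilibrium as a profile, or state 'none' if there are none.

Equilibria: none

(A,P): not NE [P2→R gives 6>1]
(A,Q): not NE [P1→C gives 7>4; P2→R gives 6>3]
(A,R): not NE [P1→B gives 9>7]
(A,S): not NE [P2→R gives 6>2]
(B,P): not NE [P1→A gives 7>5]
(B,Q): not NE [P1→C gives 7>5; P2→P gives 9>3]
(B,R): not NE [P2→P gives 9>4]
(B,S): not NE [P1→A gives 9>0; P2→P gives 9>6]
(C,P): not NE [P1→A gives 7>0]
(C,Q): not NE [P2→P gives 5>1]
(C,R): not NE [P1→B gives 9>1; P2→P gives 5>4]
(C,S): not NE [P1→A gives 9>7; P2→P gives 5>1]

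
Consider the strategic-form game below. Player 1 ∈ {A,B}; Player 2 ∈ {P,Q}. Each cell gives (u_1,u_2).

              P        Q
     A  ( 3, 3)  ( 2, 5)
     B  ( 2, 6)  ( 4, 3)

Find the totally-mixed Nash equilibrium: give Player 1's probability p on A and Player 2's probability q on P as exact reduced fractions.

P1 mixes 3/5 on A; P2 mixes 2/3 on P

P1 indiff ⇒ q·3+(1-q)·2 = q·2+(1-q)·4 ⇒ q(1) = (1-q)(2) ⇒ q = 2/3
P2 indiff ⇒ p·3+(1-p)·6 = p·5+(1-p)·3 ⇒ p(-2) = (1-p)(-3) ⇒ p = 3/5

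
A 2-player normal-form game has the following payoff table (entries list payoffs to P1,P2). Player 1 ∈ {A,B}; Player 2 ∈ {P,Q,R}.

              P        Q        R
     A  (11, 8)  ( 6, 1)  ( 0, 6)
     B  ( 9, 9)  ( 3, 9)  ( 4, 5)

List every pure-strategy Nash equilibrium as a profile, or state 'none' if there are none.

Nash profiles: (A,P)

(A,P): NE
(A,Q): not NE [P2→P gives 8>1]
(A,R): not NE [P1→B gives 4>0; P2→P gives 8>6]
(B,P): not NE [P1→A gives 11>9]
(B,Q): not NE [P1→A gives 6>3]
(B,R): not NE [P2→Q gives 9>5]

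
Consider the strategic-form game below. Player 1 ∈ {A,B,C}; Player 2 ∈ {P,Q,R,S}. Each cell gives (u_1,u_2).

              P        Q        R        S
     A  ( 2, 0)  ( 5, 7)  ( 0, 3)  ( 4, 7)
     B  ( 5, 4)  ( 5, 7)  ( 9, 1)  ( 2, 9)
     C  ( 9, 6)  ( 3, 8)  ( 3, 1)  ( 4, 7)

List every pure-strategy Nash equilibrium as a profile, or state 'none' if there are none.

Nash profiles: (A,Q), (A,S)

(A,P): not NE [P1→C gives 9>2; P2→S gives 7>0]
(A,Q): NE
(A,R): not NE [P1→B gives 9>0; P2→S gives 7>3]
(A,S): NE
(B,P): not NE [P1→C gives 9>5; P2→S gives 9>4]
(B,Q): not NE [P2→S gives 9>7]
(B,R): not NE [P2→S gives 9>1]
(B,S): not NE [P1→C gives 4>2]
(C,P): not NE [P2→Q gives 8>6]
(C,Q): not NE [P1→B gives 5>3]
(C,R): not NE [P1→B gives 9>3; P2→Q gives 8>1]
(C,S): not NE [P2→Q gives 8>7]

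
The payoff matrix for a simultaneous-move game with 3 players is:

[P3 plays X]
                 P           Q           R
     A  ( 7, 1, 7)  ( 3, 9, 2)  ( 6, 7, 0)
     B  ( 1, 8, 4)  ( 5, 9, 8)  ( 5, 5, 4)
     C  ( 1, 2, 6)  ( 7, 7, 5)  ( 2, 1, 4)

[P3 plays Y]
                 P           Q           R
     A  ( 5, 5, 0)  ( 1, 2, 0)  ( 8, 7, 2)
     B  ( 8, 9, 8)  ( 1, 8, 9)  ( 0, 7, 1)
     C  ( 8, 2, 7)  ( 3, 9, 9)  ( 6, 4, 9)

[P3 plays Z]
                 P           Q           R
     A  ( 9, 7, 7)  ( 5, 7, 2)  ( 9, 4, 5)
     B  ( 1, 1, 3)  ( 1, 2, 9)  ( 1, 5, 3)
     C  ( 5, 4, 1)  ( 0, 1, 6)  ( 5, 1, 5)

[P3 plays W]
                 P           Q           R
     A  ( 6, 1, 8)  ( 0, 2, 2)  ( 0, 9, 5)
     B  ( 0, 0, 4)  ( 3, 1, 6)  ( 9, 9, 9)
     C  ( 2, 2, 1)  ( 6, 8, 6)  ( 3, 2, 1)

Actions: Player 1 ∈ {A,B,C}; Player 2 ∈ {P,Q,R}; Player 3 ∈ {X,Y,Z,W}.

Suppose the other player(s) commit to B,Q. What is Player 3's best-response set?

P3 best: {Y,Z}

u_3(X vs B,Q) = 8
u_3(Y vs B,Q) = 9
u_3(Z vs B,Q) = 9
u_3(W vs B,Q) = 6
max payoff 9 at {Y,Z}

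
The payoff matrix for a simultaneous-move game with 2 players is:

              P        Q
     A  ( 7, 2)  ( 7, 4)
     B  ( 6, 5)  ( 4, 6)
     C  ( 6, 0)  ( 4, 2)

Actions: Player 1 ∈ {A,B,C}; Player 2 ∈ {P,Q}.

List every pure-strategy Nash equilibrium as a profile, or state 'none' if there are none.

PSNE = {(A,Q)}

(A,P): not NE [P2→Q gives 4>2]
(A,Q): NE
(B,P): not NE [P1→A gives 7>6; P2→Q gives 6>5]
(B,Q): not NE [P1→A gives 7>4]
(C,P): not NE [P1→A gives 7>6; P2→Q gives 2>0]
(C,Q): not NE [P1→A gives 7>4]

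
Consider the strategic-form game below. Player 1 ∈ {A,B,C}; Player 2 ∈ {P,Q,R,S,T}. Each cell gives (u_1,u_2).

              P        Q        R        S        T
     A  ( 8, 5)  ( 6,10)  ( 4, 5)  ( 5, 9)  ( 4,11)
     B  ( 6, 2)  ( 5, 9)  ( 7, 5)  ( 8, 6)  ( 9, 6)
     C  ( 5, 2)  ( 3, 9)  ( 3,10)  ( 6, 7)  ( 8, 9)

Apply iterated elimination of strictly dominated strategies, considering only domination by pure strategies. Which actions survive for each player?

P1 drop C (B beats it: P:6>5 Q:5>3 R:7>3 S:8>6 T:9>8)
P2 drop P (Q beats it: A:10>5 B:9>2)
P2 drop R (Q beats it: A:10>5 B:9>5)
P2 drop S (Q beats it: A:10>9 B:9>6)
P1→{A,B} P2→{Q,T}

IESDS → P1:{A,B} P2:{Q,T}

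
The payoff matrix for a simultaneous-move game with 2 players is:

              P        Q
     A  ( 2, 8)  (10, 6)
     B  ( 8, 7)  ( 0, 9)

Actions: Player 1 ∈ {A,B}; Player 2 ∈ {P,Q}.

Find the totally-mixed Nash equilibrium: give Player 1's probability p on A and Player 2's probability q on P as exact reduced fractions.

p=1/2, q=5/8

P1 indiff ⇒ q·2+(1-q)·10 = q·8+(1-q)·0 ⇒ q(-6) = (1-q)(-10) ⇒ q = 5/8
P2 indiff ⇒ p·8+(1-p)·7 = p·6+(1-p)·9 ⇒ p(2) = (1-p)(2) ⇒ p = 1/2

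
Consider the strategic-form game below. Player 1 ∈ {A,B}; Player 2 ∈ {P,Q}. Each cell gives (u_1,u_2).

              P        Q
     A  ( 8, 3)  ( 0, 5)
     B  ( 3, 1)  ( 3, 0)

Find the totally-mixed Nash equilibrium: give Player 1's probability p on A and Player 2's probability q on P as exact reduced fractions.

P1 mixes 1/3 on A; P2 mixes 3/8 on P

P1 indiff ⇒ q·8+(1-q)·0 = q·3+(1-q)·3 ⇒ q(5) = (1-q)(3) ⇒ q = 3/8
P2 indiff ⇒ p·3+(1-p)·1 = p·5+(1-p)·0 ⇒ p(-2) = (1-p)(-1) ⇒ p = 1/3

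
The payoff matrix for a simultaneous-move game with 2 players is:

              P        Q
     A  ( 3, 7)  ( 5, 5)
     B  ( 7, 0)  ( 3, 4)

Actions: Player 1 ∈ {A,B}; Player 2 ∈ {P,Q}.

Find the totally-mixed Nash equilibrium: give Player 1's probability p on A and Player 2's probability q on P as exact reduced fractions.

P1 indiff ⇒ q·3+(1-q)·5 = q·7+(1-q)·3 ⇒ q(-4) = (1-q)(-2) ⇒ q = 1/3
P2 indiff ⇒ p·7+(1-p)·0 = p·5+(1-p)·4 ⇒ p(2) = (1-p)(4) ⇒ p = 2/3

p=2/3, q=1/3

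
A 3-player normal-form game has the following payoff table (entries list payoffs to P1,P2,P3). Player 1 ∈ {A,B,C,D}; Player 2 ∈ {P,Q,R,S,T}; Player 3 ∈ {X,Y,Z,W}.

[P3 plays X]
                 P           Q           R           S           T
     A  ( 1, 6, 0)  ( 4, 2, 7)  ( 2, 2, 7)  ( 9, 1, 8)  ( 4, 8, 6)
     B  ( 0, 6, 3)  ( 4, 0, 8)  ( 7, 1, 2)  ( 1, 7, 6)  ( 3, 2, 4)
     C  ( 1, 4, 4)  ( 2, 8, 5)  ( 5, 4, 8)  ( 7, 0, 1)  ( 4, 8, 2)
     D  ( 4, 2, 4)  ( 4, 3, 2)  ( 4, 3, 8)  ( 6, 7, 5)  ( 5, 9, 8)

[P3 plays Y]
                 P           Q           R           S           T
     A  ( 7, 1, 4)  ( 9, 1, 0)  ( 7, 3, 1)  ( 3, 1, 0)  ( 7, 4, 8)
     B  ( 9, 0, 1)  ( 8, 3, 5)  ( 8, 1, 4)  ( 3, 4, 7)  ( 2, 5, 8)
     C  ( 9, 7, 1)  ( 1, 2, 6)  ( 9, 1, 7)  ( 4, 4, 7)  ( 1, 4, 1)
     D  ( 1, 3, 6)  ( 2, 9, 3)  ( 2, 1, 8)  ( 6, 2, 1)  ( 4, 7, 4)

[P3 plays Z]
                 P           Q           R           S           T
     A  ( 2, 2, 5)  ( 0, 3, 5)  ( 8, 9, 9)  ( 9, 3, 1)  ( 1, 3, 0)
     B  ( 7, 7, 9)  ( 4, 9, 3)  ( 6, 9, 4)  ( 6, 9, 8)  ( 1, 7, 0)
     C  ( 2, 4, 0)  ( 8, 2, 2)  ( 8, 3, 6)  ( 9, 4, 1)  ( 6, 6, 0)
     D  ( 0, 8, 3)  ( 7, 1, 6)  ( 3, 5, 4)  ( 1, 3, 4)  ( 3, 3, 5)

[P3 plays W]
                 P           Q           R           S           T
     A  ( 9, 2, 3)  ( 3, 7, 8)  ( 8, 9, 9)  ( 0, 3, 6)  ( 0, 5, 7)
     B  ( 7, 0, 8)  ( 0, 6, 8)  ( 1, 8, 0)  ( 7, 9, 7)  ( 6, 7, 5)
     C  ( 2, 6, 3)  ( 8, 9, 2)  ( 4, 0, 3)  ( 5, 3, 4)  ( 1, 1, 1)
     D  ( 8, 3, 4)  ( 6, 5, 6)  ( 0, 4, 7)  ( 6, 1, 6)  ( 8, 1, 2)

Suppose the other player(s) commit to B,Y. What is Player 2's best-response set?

u_2(P vs B,Y) = 0
u_2(Q vs B,Y) = 3
u_2(R vs B,Y) = 1
u_2(S vs B,Y) = 4
u_2(T vs B,Y) = 5
max payoff 5 at {T}

argmax u_2 = {T}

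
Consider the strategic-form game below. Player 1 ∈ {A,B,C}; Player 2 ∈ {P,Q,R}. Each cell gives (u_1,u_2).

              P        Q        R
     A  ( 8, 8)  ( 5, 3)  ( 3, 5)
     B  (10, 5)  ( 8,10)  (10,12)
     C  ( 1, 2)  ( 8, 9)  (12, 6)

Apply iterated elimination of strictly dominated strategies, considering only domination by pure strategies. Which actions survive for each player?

IESDS → P1:{B,C} P2:{Q,R}

P1 drop A (B beats it: P:10>8 Q:8>5 R:10>3)
P2 drop P (Q beats it: B:10>5 C:9>2)
P1→{B,C} P2→{Q,R}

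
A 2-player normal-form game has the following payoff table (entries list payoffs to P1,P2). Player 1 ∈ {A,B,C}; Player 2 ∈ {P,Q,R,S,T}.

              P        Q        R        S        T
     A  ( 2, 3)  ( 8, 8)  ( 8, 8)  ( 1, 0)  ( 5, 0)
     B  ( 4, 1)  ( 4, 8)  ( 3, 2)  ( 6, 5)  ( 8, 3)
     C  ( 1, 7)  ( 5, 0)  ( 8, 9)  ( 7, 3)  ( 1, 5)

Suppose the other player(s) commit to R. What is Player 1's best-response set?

P1 best: {A,C}

u_1(A vs R) = 8
u_1(B vs R) = 3
u_1(C vs R) = 8
max payoff 8 at {A,C}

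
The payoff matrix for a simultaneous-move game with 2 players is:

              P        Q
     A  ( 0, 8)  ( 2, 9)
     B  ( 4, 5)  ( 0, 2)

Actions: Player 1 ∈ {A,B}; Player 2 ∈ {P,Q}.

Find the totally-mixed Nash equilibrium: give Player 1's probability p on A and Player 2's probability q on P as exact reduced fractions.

p=3/4, q=1/3

P1 indiff ⇒ q·0+(1-q)·2 = q·4+(1-q)·0 ⇒ q(-4) = (1-q)(-2) ⇒ q = 1/3
P2 indiff ⇒ p·8+(1-p)·5 = p·9+(1-p)·2 ⇒ p(-1) = (1-p)(-3) ⇒ p = 3/4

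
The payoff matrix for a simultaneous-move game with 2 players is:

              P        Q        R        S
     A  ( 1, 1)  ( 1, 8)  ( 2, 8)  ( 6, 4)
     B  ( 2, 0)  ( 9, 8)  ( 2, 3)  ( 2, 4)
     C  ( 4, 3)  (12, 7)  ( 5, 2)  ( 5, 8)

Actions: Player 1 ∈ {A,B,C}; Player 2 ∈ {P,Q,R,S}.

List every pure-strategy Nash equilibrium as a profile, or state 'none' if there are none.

PSNE: ∅

(A,P): not NE [P1→C gives 4>1; P2→R gives 8>1]
(A,Q): not NE [P1→C gives 12>1]
(A,R): not NE [P1→C gives 5>2]
(A,S): not NE [P2→R gives 8>4]
(B,P): not NE [P1→C gives 4>2; P2→Q gives 8>0]
(B,Q): not NE [P1→C gives 12>9]
(B,R): not NE [P1→C gives 5>2; P2→Q gives 8>3]
(B,S): not NE [P1→A gives 6>2; P2→Q gives 8>4]
(C,P): not NE [P2→S gives 8>3]
(C,Q): not NE [P2→S gives 8>7]
(C,R): not NE [P2→S gives 8>2]
(C,S): not NE [P1→A gives 6>5]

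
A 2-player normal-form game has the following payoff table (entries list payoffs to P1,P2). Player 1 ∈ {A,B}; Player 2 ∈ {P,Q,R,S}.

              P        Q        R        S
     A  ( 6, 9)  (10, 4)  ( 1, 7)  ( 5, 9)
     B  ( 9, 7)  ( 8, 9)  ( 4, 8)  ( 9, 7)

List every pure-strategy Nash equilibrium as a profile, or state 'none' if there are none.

PSNE: ∅

(A,P): not NE [P1→B gives 9>6]
(A,Q): not NE [P2→S gives 9>4]
(A,R): not NE [P1→B gives 4>1; P2→S gives 9>7]
(A,S): not NE [P1→B gives 9>5]
(B,P): not NE [P2→Q gives 9>7]
(B,Q): not NE [P1→A gives 10>8]
(B,R): not NE [P2→Q gives 9>8]
(B,S): not NE [P2→Q gives 9>7]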